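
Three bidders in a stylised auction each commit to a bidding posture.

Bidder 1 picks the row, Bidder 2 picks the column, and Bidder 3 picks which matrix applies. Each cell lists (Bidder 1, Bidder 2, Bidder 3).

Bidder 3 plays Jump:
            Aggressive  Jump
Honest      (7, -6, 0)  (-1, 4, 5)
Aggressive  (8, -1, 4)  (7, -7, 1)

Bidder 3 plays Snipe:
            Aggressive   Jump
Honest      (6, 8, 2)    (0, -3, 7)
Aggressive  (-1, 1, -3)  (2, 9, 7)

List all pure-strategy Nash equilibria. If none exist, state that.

Mark each player's best response to every combination of opponents' strategies; a profile where every player is best-responding is a pure Nash equilibrium.
Bidder 1 against (Aggressive, Jump): payoffs 7, 8 → best response Aggressive.
Bidder 1 against (Aggressive, Snipe): payoffs 6, -1 → best response Honest.
Bidder 1 against (Jump, Jump): payoffs -1, 7 → best response Aggressive.
Bidder 1 against (Jump, Snipe): payoffs 0, 2 → best response Aggressive.
Bidder 2 against (Honest, Jump): payoffs -6, 4 → best response Jump.
Bidder 2 against (Honest, Snipe): payoffs 8, -3 → best response Aggressive.
Bidder 2 against (Aggressive, Jump): payoffs -1, -7 → best response Aggressive.
Bidder 2 against (Aggressive, Snipe): payoffs 1, 9 → best response Jump.
Bidder 3 against (Honest, Aggressive): payoffs 0, 2 → best response Snipe.
Bidder 3 against (Honest, Jump): payoffs 5, 7 → best response Snipe.
Bidder 3 against (Aggressive, Aggressive): payoffs 4, -3 → best response Jump.
Bidder 3 against (Aggressive, Jump): payoffs 1, 7 → best response Snipe.
Mutual best responses: (Honest, Aggressive, Snipe); (Aggressive, Aggressive, Jump); (Aggressive, Jump, Snipe).

The pure Nash equilibria are (Honest, Aggressive, Snipe); (Aggressive, Aggressive, Jump); (Aggressive, Jump, Snipe).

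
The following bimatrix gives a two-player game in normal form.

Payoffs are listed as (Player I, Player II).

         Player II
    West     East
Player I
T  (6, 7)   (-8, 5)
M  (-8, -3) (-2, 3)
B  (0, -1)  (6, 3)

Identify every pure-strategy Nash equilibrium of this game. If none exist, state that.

(T, West): Player I gets 6, best alternative 0; Player II gets 7, best alternative 5. No profitable deviation — NE.
(T, East): Player I can switch to M (-8 → -2). Not NE.
(M, West): Player I can switch to T (-8 → 6). Not NE.
(M, East): Player I can switch to B (-2 → 6). Not NE.
(B, West): Player I can switch to T (0 → 6). Not NE.
(B, East): Player I gets 6, best alternative -2; Player II gets 3, best alternative -1. No profitable deviation — NE.

Pure-strategy Nash equilibria: (T, West); (B, East)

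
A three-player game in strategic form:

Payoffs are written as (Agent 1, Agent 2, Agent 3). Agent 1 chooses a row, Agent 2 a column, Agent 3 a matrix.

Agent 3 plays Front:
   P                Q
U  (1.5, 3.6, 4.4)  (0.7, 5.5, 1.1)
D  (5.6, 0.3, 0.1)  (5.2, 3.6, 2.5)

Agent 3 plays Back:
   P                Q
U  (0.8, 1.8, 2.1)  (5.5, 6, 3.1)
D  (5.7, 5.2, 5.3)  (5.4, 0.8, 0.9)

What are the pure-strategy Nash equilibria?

(U, P, Front): Agent 1 can switch to D (1.5 → 5.6). Not NE.
(U, P, Back): Agent 1 can switch to D (0.8 → 5.7). Not NE.
(U, Q, Front): Agent 1 can switch to D (0.7 → 5.2). Not NE.
(U, Q, Back): Agent 1 gets 5.5, best alternative 5.4; Agent 2 gets 6, best alternative 1.8; Agent 3 gets 3.1, best alternative 1.1. No profitable deviation — NE.
(D, P, Front): Agent 2 can switch to Q (0.3 → 3.6). Not NE.
(D, P, Back): Agent 1 gets 5.7, best alternative 0.8; Agent 2 gets 5.2, best alternative 0.8; Agent 3 gets 5.3, best alternative 0.1. No profitable deviation — NE.
(D, Q, Front): Agent 1 gets 5.2, best alternative 0.7; Agent 2 gets 3.6, best alternative 0.3; Agent 3 gets 2.5, best alternative 0.9. No profitable deviation — NE.
(D, Q, Back): Agent 1 can switch to U (5.4 → 5.5). Not NE.

The pure Nash equilibria are (U, Q, Back) and (D, P, Back) and (D, Q, Front).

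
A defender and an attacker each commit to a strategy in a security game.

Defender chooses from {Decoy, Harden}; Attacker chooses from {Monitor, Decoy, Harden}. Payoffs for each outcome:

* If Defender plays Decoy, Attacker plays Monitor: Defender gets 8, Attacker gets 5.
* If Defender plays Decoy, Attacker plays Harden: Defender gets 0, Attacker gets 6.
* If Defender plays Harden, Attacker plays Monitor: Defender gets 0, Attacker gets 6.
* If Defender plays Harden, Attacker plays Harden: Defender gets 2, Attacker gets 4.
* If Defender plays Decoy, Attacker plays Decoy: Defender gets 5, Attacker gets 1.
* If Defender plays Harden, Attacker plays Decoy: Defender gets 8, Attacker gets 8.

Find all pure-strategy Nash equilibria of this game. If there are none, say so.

Defender against Monitor: payoffs 8, 0 → best response Decoy.
Defender against Decoy: payoffs 5, 8 → best response Harden.
Defender against Harden: payoffs 0, 2 → best response Harden.
Attacker against Decoy: payoffs 5, 1, 6 → best response Harden.
Attacker against Harden: payoffs 6, 8, 4 → best response Decoy.
Mutual best responses: (Harden, Decoy).

(Harden, Decoy)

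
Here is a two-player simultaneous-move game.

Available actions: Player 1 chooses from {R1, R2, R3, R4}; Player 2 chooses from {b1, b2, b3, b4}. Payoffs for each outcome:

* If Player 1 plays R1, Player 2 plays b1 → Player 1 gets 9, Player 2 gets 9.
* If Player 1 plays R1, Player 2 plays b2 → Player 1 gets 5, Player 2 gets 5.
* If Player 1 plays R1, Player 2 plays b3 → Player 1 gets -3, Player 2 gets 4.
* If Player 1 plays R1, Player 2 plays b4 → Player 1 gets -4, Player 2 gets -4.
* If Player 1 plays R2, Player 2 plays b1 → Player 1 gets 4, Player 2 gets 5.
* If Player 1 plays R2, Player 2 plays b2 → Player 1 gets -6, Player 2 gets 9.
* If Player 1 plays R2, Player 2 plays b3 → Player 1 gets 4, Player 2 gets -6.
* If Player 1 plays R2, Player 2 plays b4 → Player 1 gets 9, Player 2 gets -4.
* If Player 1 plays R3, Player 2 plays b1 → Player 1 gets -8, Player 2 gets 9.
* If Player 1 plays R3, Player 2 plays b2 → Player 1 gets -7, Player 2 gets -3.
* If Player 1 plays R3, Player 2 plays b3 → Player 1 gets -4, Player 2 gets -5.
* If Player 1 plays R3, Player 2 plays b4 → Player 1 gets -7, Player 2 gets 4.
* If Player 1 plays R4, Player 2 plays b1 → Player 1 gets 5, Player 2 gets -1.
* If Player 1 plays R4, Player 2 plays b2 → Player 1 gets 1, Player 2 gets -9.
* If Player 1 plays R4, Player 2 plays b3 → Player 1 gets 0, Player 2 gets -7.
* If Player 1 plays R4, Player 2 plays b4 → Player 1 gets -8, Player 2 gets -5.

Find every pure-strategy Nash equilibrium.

Pure NE: (R1, b1)

(R1, b1): Player 1 gets 9, best alternative 5; Player 2 gets 9, best alternative 5. No profitable deviation — NE.
(R1, b2): Player 2 can switch to b1 (5 → 9). Not NE.
(R1, b3): Player 1 can switch to R2 (-3 → 4). Not NE.
(R1, b4): Player 1 can switch to R2 (-4 → 9). Not NE.
(R2, b1): Player 1 can switch to R1 (4 → 9). Not NE.
(R2, b2): Player 1 can switch to R1 (-6 → 5). Not NE.
(R2, b3): Player 2 can switch to b1 (-6 → 5). Not NE.
(R2, b4): Player 2 can switch to b1 (-4 → 5). Not NE.
(R3, b1): Player 1 can switch to R1 (-8 → 9). Not NE.
(R3, b2): Player 1 can switch to R1 (-7 → 5). Not NE.
(R3, b3): Player 1 can switch to R1 (-4 → -3). Not NE.
(R3, b4): Player 1 can switch to R1 (-7 → -4). Not NE.
(R4, b1): Player 1 can switch to R1 (5 → 9). Not NE.
(The remaining 3 profiles each have a profitable deviation by the same check.)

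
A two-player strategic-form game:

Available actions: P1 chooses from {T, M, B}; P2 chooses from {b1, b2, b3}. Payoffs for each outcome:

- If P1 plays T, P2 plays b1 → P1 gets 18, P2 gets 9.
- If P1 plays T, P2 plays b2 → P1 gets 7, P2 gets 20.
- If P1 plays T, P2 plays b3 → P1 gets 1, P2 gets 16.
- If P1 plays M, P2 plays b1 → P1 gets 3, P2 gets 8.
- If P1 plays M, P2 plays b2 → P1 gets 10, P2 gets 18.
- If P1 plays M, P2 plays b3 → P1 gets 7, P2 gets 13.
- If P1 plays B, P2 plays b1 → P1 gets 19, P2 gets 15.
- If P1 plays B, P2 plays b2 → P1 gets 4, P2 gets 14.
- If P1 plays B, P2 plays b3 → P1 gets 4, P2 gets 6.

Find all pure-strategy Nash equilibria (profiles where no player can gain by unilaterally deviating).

(T, b1): P1 can switch to B (18 → 19). Not NE.
(T, b2): P1 can switch to M (7 → 10). Not NE.
(T, b3): P1 can switch to M (1 → 7). Not NE.
(M, b1): P1 can switch to T (3 → 18). Not NE.
(M, b2): P1 gets 10, best alternative 7; P2 gets 18, best alternative 13. No profitable deviation — NE.
(M, b3): P2 can switch to b2 (13 → 18). Not NE.
(B, b1): P1 gets 19, best alternative 18; P2 gets 15, best alternative 14. No profitable deviation — NE.
(B, b2): P1 can switch to T (4 → 7). Not NE.
(B, b3): P1 can switch to M (4 → 7). Not NE.

The pure Nash equilibria are (M, b2) and (B, b1).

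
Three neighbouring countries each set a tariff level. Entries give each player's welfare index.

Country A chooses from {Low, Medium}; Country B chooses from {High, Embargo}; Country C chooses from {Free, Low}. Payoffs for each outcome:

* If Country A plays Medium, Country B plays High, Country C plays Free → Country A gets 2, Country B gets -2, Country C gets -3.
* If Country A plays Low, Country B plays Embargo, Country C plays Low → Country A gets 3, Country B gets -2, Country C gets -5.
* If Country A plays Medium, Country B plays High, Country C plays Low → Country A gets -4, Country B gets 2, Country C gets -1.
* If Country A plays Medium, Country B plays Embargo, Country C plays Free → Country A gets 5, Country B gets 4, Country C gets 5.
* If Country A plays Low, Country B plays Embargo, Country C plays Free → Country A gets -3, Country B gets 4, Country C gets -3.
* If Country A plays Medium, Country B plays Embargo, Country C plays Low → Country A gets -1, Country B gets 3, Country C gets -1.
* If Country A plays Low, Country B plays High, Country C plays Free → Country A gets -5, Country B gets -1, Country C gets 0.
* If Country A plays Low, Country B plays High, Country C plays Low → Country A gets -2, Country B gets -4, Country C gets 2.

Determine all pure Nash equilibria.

The unique pure-strategy Nash equilibrium is (Medium, Embargo, Free).

Country A against (High, Free): payoffs -5, 2 → best response Medium.
Country A against (High, Low): payoffs -2, -4 → best response Low.
Country A against (Embargo, Free): payoffs -3, 5 → best response Medium.
Country A against (Embargo, Low): payoffs 3, -1 → best response Low.
Country B against (Low, Free): payoffs -1, 4 → best response Embargo.
Country B against (Low, Low): payoffs -4, -2 → best response Embargo.
Country B against (Medium, Free): payoffs -2, 4 → best response Embargo.
Country B against (Medium, Low): payoffs 2, 3 → best response Embargo.
Country C against (Low, High): payoffs 0, 2 → best response Low.
Country C against (Low, Embargo): payoffs -3, -5 → best response Free.
Country C against (Medium, High): payoffs -3, -1 → best response Low.
Country C against (Medium, Embargo): payoffs 5, -1 → best response Free.
Mutual best responses: (Medium, Embargo, Free).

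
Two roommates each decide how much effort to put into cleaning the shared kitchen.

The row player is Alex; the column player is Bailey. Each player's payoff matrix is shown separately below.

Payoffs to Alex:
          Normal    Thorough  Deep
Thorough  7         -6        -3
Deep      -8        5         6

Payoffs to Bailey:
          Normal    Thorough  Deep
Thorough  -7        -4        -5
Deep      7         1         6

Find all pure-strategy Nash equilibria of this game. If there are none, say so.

none

(Thorough, Normal): Bailey can switch to Thorough (-7 → -4). Not NE.
(Thorough, Thorough): Alex can switch to Deep (-6 → 5). Not NE.
(Thorough, Deep): Alex can switch to Deep (-3 → 6). Not NE.
(Deep, Normal): Alex can switch to Thorough (-8 → 7). Not NE.
(Deep, Thorough): Bailey can switch to Normal (1 → 7). Not NE.
(Deep, Deep): Bailey can switch to Normal (6 → 7). Not NE.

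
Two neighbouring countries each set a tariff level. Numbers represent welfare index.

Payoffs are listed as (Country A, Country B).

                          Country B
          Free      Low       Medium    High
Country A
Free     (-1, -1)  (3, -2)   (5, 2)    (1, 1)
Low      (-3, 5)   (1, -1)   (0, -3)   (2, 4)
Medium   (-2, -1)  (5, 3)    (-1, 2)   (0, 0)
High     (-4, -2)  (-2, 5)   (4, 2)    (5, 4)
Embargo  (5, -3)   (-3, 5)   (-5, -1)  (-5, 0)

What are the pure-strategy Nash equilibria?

Pure-strategy Nash equilibria: (Free, Medium); (Medium, Low)

For each player, find the best response to each opponent profile; mutual best responses are the pure NE.
Country A against Free: payoffs -1, -3, -2, -4, 5 → best response Embargo.
Country A against Low: payoffs 3, 1, 5, -2, -3 → best response Medium.
Country A against Medium: payoffs 5, 0, -1, 4, -5 → best response Free.
Country A against High: payoffs 1, 2, 0, 5, -5 → best response High.
Country B against Free: payoffs -1, -2, 2, 1 → best response Medium.
Country B against Low: payoffs 5, -1, -3, 4 → best response Free.
Country B against Medium: payoffs -1, 3, 2, 0 → best response Low.
Country B against High: payoffs -2, 5, 2, 4 → best response Low.
Country B against Embargo: payoffs -3, 5, -1, 0 → best response Low.
Mutual best responses: (Free, Medium); (Medium, Low).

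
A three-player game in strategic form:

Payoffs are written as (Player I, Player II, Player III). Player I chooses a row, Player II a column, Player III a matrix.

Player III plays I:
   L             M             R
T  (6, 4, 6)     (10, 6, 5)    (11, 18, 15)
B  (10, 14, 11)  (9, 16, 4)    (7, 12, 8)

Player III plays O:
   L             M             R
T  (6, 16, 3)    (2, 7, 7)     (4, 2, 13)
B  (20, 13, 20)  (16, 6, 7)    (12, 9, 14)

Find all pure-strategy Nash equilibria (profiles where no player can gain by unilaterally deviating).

(T, L, I): Player I can switch to B (6 → 10). Not NE.
(T, L, O): Player I can switch to B (6 → 20). Not NE.
(T, M, I): Player II can switch to R (6 → 18). Not NE.
(T, M, O): Player I can switch to B (2 → 16). Not NE.
(T, R, I): Player I gets 11, best alternative 7; Player II gets 18, best alternative 6; Player III gets 15, best alternative 13. No profitable deviation — NE.
(T, R, O): Player I can switch to B (4 → 12). Not NE.
(B, L, I): Player II can switch to M (14 → 16). Not NE.
(B, L, O): Player I gets 20, best alternative 6; Player II gets 13, best alternative 9; Player III gets 20, best alternative 11. No profitable deviation — NE.
(B, M, I): Player I can switch to T (9 → 10). Not NE.
(B, M, O): Player II can switch to L (6 → 13). Not NE.
(B, R, I): Player I can switch to T (7 → 11). Not NE.
(B, R, O): Player II can switch to L (9 → 13). Not NE.

The pure Nash equilibria are (T, R, I), (B, L, O).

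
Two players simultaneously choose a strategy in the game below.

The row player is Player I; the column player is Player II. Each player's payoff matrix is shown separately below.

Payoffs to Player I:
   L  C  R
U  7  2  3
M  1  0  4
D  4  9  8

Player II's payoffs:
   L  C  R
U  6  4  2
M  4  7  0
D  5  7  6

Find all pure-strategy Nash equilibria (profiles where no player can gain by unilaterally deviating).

Pure-strategy Nash equilibria: (U, L), (D, C)

Player I against L: payoffs 7, 1, 4 → best response U.
Player I against C: payoffs 2, 0, 9 → best response D.
Player I against R: payoffs 3, 4, 8 → best response D.
Player II against U: payoffs 6, 4, 2 → best response L.
Player II against M: payoffs 4, 7, 0 → best response C.
Player II against D: payoffs 5, 7, 6 → best response C.
Mutual best responses: (U, L); (D, C).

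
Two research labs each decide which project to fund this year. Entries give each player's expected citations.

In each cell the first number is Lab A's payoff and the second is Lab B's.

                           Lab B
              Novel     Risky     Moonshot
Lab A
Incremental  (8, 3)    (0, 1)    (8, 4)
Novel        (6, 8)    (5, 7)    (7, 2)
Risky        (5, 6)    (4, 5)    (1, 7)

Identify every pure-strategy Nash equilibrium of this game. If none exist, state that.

Lab A against Novel: payoffs 8, 6, 5 → best response Incremental.
Lab A against Risky: payoffs 0, 5, 4 → best response Novel.
Lab A against Moonshot: payoffs 8, 7, 1 → best response Incremental.
Lab B against Incremental: payoffs 3, 1, 4 → best response Moonshot.
Lab B against Novel: payoffs 8, 7, 2 → best response Novel.
Lab B against Risky: payoffs 6, 5, 7 → best response Moonshot.
Mutual best responses: (Incremental, Moonshot).

The unique pure-strategy Nash equilibrium is (Incremental, Moonshot).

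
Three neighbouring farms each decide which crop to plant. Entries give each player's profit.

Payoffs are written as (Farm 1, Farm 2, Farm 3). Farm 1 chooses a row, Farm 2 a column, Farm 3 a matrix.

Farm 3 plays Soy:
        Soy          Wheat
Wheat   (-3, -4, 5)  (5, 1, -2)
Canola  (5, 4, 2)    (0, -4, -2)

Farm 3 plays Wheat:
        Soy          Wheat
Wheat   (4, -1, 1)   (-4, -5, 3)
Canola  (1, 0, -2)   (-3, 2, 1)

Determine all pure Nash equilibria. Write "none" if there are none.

For each player, find the best response to each opponent profile; mutual best responses are the pure NE.
Farm 1 against (Soy, Soy): payoffs -3, 5 → best response Canola.
Farm 1 against (Soy, Wheat): payoffs 4, 1 → best response Wheat.
Farm 1 against (Wheat, Soy): payoffs 5, 0 → best response Wheat.
Farm 1 against (Wheat, Wheat): payoffs -4, -3 → best response Canola.
Farm 2 against (Wheat, Soy): payoffs -4, 1 → best response Wheat.
Farm 2 against (Wheat, Wheat): payoffs -1, -5 → best response Soy.
Farm 2 against (Canola, Soy): payoffs 4, -4 → best response Soy.
Farm 2 against (Canola, Wheat): payoffs 0, 2 → best response Wheat.
Farm 3 against (Wheat, Soy): payoffs 5, 1 → best response Soy.
Farm 3 against (Wheat, Wheat): payoffs -2, 3 → best response Wheat.
Farm 3 against (Canola, Soy): payoffs 2, -2 → best response Soy.
Farm 3 against (Canola, Wheat): payoffs -2, 1 → best response Wheat.
Mutual best responses: (Canola, Soy, Soy); (Canola, Wheat, Wheat).

(Canola, Soy, Soy) and (Canola, Wheat, Wheat)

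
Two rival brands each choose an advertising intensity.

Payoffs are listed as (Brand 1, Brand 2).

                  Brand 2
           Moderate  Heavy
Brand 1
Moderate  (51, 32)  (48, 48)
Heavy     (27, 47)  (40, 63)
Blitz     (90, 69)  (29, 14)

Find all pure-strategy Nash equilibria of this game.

(Moderate, Heavy); (Blitz, Moderate)

Brand 1 against Moderate: payoffs 51, 27, 90 → best response Blitz.
Brand 1 against Heavy: payoffs 48, 40, 29 → best response Moderate.
Brand 2 against Moderate: payoffs 32, 48 → best response Heavy.
Brand 2 against Heavy: payoffs 47, 63 → best response Heavy.
Brand 2 against Blitz: payoffs 69, 14 → best response Moderate.
Mutual best responses: (Moderate, Heavy); (Blitz, Moderate).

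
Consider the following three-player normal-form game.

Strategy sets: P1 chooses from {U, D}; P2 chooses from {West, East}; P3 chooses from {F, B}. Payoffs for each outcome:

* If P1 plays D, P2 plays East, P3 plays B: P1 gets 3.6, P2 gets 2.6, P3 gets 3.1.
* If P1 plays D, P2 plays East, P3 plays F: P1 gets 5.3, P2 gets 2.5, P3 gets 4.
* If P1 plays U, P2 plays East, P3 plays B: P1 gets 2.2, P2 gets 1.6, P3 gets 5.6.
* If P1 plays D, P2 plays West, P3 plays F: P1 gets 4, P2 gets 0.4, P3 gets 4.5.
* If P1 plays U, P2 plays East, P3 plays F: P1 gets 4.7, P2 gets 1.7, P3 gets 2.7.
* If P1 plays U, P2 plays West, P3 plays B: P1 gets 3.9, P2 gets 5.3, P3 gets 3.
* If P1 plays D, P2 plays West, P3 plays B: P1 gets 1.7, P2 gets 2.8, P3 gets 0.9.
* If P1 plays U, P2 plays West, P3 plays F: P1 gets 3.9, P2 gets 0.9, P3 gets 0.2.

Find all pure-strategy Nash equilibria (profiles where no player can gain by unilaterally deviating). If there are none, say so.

For each player, find the best response to each opponent profile; mutual best responses are the pure NE.
P1 against (West, F): payoffs 3.9, 4 → best response D.
P1 against (West, B): payoffs 3.9, 1.7 → best response U.
P1 against (East, F): payoffs 4.7, 5.3 → best response D.
P1 against (East, B): payoffs 2.2, 3.6 → best response D.
P2 against (U, F): payoffs 0.9, 1.7 → best response East.
P2 against (U, B): payoffs 5.3, 1.6 → best response West.
P2 against (D, F): payoffs 0.4, 2.5 → best response East.
P2 against (D, B): payoffs 2.8, 2.6 → best response West.
P3 against (U, West): payoffs 0.2, 3 → best response B.
P3 against (U, East): payoffs 2.7, 5.6 → best response B.
P3 against (D, West): payoffs 4.5, 0.9 → best response F.
P3 against (D, East): payoffs 4, 3.1 → best response F.
Mutual best responses: (U, West, B); (D, East, F).

The pure Nash equilibria are (U, West, B); (D, East, F).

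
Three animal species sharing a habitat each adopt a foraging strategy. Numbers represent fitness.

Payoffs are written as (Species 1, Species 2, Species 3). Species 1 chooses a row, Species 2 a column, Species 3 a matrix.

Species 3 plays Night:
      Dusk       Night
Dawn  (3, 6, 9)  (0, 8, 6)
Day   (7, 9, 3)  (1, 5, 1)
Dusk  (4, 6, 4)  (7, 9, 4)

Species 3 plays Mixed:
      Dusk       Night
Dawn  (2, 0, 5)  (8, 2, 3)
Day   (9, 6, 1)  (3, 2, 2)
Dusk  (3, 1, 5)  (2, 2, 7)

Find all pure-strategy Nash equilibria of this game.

The unique pure-strategy Nash equilibrium is (Day, Dusk, Night).

Species 1 against (Dusk, Night): payoffs 3, 7, 4 → best response Day.
Species 1 against (Dusk, Mixed): payoffs 2, 9, 3 → best response Day.
Species 1 against (Night, Night): payoffs 0, 1, 7 → best response Dusk.
Species 1 against (Night, Mixed): payoffs 8, 3, 2 → best response Dawn.
Species 2 against (Dawn, Night): payoffs 6, 8 → best response Night.
Species 2 against (Dawn, Mixed): payoffs 0, 2 → best response Night.
Species 2 against (Day, Night): payoffs 9, 5 → best response Dusk.
Species 2 against (Day, Mixed): payoffs 6, 2 → best response Dusk.
Species 2 against (Dusk, Night): payoffs 6, 9 → best response Night.
Species 2 against (Dusk, Mixed): payoffs 1, 2 → best response Night.
Species 3 against (Dawn, Dusk): payoffs 9, 5 → best response Night.
Species 3 against (Dawn, Night): payoffs 6, 3 → best response Night.
Species 3 against (Day, Dusk): payoffs 3, 1 → best response Night.
Species 3 against (Day, Night): payoffs 1, 2 → best response Mixed.
Species 3 against (Dusk, Dusk): payoffs 4, 5 → best response Mixed.
Species 3 against (Dusk, Night): payoffs 4, 7 → best response Mixed.
Mutual best responses: (Day, Dusk, Night).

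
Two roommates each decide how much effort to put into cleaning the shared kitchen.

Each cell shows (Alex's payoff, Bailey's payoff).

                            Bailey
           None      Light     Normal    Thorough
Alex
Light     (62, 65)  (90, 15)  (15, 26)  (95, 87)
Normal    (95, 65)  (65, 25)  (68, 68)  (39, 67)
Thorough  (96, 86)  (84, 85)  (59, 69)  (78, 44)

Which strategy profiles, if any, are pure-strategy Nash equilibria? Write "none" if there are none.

Alex against None: payoffs 62, 95, 96 → best response Thorough.
Alex against Light: payoffs 90, 65, 84 → best response Light.
Alex against Normal: payoffs 15, 68, 59 → best response Normal.
Alex against Thorough: payoffs 95, 39, 78 → best response Light.
Bailey against Light: payoffs 65, 15, 26, 87 → best response Thorough.
Bailey against Normal: payoffs 65, 25, 68, 67 → best response Normal.
Bailey against Thorough: payoffs 86, 85, 69, 44 → best response None.
Mutual best responses: (Light, Thorough); (Normal, Normal); (Thorough, None).

Pure-strategy Nash equilibria: (Light, Thorough), (Normal, Normal), (Thorough, None)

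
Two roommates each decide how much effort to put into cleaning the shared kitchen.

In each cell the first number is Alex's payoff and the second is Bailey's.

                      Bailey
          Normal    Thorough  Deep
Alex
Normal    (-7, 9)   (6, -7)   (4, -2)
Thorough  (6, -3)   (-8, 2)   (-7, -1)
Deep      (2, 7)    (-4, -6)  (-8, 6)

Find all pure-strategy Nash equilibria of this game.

For each player, find the best response to each opponent profile; mutual best responses are the pure NE.
Alex against Normal: payoffs -7, 6, 2 → best response Thorough.
Alex against Thorough: payoffs 6, -8, -4 → best response Normal.
Alex against Deep: payoffs 4, -7, -8 → best response Normal.
Bailey against Normal: payoffs 9, -7, -2 → best response Normal.
Bailey against Thorough: payoffs -3, 2, -1 → best response Thorough.
Bailey against Deep: payoffs 7, -6, 6 → best response Normal.
No profile is a mutual best response for all players.

none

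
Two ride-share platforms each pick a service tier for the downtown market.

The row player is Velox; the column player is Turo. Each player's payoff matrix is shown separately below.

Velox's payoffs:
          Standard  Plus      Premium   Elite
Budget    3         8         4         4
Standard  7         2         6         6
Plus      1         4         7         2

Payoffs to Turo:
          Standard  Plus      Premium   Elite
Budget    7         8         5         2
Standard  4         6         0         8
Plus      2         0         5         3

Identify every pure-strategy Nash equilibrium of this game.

For each player, find the best response to each opponent profile; mutual best responses are the pure NE.
Velox against Standard: payoffs 3, 7, 1 → best response Standard.
Velox against Plus: payoffs 8, 2, 4 → best response Budget.
Velox against Premium: payoffs 4, 6, 7 → best response Plus.
Velox against Elite: payoffs 4, 6, 2 → best response Standard.
Turo against Budget: payoffs 7, 8, 5, 2 → best response Plus.
Turo against Standard: payoffs 4, 6, 0, 8 → best response Elite.
Turo against Plus: payoffs 2, 0, 5, 3 → best response Premium.
Mutual best responses: (Budget, Plus); (Standard, Elite); (Plus, Premium).

Pure-strategy Nash equilibria: (Budget, Plus), (Standard, Elite), (Plus, Premium)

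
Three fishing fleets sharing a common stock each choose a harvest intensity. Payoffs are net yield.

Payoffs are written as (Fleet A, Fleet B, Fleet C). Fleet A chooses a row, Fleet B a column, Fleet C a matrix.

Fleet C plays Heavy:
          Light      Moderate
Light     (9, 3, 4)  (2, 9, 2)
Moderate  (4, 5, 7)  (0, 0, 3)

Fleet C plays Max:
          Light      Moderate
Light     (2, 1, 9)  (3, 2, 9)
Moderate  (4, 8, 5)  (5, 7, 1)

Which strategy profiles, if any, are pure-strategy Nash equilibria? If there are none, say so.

Fleet A against (Light, Heavy): payoffs 9, 4 → best response Light.
Fleet A against (Light, Max): payoffs 2, 4 → best response Moderate.
Fleet A against (Moderate, Heavy): payoffs 2, 0 → best response Light.
Fleet A against (Moderate, Max): payoffs 3, 5 → best response Moderate.
Fleet B against (Light, Heavy): payoffs 3, 9 → best response Moderate.
Fleet B against (Light, Max): payoffs 1, 2 → best response Moderate.
Fleet B against (Moderate, Heavy): payoffs 5, 0 → best response Light.
Fleet B against (Moderate, Max): payoffs 8, 7 → best response Light.
Fleet C against (Light, Light): payoffs 4, 9 → best response Max.
Fleet C against (Light, Moderate): payoffs 2, 9 → best response Max.
Fleet C against (Moderate, Light): payoffs 7, 5 → best response Heavy.
Fleet C against (Moderate, Moderate): payoffs 3, 1 → best response Heavy.
No profile is a mutual best response for all players.

No pure-strategy Nash equilibrium.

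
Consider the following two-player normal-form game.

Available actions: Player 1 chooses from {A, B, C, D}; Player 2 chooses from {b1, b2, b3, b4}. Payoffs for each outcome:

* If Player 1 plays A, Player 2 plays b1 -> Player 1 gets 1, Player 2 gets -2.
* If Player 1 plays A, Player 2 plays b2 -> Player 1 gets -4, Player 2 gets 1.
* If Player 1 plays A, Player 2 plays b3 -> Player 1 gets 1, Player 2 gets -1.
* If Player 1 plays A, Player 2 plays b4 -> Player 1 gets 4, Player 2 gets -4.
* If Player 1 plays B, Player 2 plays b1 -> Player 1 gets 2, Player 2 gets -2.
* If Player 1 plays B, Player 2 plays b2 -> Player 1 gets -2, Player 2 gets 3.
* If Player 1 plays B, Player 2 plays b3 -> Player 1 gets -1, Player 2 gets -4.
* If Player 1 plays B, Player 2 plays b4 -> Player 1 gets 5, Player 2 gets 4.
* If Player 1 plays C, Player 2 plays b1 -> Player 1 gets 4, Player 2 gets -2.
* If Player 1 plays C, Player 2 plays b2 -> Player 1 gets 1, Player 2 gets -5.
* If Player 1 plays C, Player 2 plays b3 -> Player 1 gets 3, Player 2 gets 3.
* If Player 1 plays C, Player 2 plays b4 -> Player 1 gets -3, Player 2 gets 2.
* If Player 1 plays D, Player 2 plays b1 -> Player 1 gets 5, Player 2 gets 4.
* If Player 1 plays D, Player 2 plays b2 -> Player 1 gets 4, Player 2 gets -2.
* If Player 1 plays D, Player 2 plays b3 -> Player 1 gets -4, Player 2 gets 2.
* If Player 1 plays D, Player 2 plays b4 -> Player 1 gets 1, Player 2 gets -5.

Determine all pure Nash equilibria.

The pure Nash equilibria are (B, b4), (C, b3), (D, b1).

Check each profile: it is a Nash equilibrium iff no player can strictly gain by switching unilaterally.
(A, b1): Player 1 can switch to B (1 → 2). Not NE.
(A, b2): Player 1 can switch to B (-4 → -2). Not NE.
(A, b3): Player 1 can switch to C (1 → 3). Not NE.
(A, b4): Player 1 can switch to B (4 → 5). Not NE.
(B, b1): Player 1 can switch to C (2 → 4). Not NE.
(B, b2): Player 1 can switch to C (-2 → 1). Not NE.
(B, b3): Player 1 can switch to A (-1 → 1). Not NE.
(B, b4): Player 1 gets 5, best alternative 4; Player 2 gets 4, best alternative 3. No profitable deviation — NE.
(C, b1): Player 1 can switch to D (4 → 5). Not NE.
(C, b2): Player 1 can switch to D (1 → 4). Not NE.
(C, b3): Player 1 gets 3, best alternative 1; Player 2 gets 3, best alternative 2. No profitable deviation — NE.
(C, b4): Player 1 can switch to A (-3 → 4). Not NE.
(D, b1): Player 1 gets 5, best alternative 4; Player 2 gets 4, best alternative 2. No profitable deviation — NE.
(D, b2): Player 2 can switch to b1 (-2 → 4). Not NE.
(D, b3): Player 1 can switch to A (-4 → 1). Not NE.
(The remaining 1 profile has a profitable deviation by the same check.)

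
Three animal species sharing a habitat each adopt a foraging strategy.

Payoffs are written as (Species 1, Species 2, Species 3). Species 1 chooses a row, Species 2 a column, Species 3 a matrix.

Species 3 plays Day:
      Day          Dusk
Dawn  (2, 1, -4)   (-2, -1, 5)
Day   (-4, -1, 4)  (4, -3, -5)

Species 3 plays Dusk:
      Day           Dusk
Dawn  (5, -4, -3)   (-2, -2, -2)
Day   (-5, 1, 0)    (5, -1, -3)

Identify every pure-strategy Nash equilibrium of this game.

(Dawn, Day, Day): Species 3 can switch to Dusk (-4 → -3). Not NE.
(Dawn, Day, Dusk): Species 2 can switch to Dusk (-4 → -2). Not NE.
(Dawn, Dusk, Day): Species 1 can switch to Day (-2 → 4). Not NE.
(Dawn, Dusk, Dusk): Species 1 can switch to Day (-2 → 5). Not NE.
(Day, Day, Day): Species 1 can switch to Dawn (-4 → 2). Not NE.
(Day, Day, Dusk): Species 1 can switch to Dawn (-5 → 5). Not NE.
(Day, Dusk, Day): Species 2 can switch to Day (-3 → -1). Not NE.
(Day, Dusk, Dusk): Species 2 can switch to Day (-1 → 1). Not NE.

No pure-strategy Nash equilibrium.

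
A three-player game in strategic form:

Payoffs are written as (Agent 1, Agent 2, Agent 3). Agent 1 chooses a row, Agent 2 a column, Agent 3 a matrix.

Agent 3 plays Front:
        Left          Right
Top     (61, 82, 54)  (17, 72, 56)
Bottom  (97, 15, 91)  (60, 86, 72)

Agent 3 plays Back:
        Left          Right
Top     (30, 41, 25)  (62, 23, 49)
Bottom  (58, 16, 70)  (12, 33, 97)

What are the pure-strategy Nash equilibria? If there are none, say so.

This game has no pure Nash equilibrium.

(Top, Left, Front): Agent 1 can switch to Bottom (61 → 97). Not NE.
(Top, Left, Back): Agent 1 can switch to Bottom (30 → 58). Not NE.
(Top, Right, Front): Agent 1 can switch to Bottom (17 → 60). Not NE.
(Top, Right, Back): Agent 2 can switch to Left (23 → 41). Not NE.
(Bottom, Left, Front): Agent 2 can switch to Right (15 → 86). Not NE.
(Bottom, Left, Back): Agent 2 can switch to Right (16 → 33). Not NE.
(Bottom, Right, Front): Agent 3 can switch to Back (72 → 97). Not NE.
(Bottom, Right, Back): Agent 1 can switch to Top (12 → 62). Not NE.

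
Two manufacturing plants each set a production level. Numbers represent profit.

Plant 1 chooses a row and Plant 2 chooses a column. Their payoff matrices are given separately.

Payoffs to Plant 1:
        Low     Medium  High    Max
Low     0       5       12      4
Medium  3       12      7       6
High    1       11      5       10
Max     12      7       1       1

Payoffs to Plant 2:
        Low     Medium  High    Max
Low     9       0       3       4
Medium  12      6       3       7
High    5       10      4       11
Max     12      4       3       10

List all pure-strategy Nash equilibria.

(Low, Low): Plant 1 can switch to Medium (0 → 3). Not NE.
(Low, Medium): Plant 1 can switch to Medium (5 → 12). Not NE.
(Low, High): Plant 2 can switch to Low (3 → 9). Not NE.
(Low, Max): Plant 1 can switch to Medium (4 → 6). Not NE.
(Medium, Low): Plant 1 can switch to Max (3 → 12). Not NE.
(Medium, Medium): Plant 2 can switch to Low (6 → 12). Not NE.
(Medium, High): Plant 1 can switch to Low (7 → 12). Not NE.
(Medium, Max): Plant 1 can switch to High (6 → 10). Not NE.
(High, Low): Plant 1 can switch to Medium (1 → 3). Not NE.
(High, Medium): Plant 1 can switch to Medium (11 → 12). Not NE.
(High, Max): Plant 1 gets 10, best alternative 6; Plant 2 gets 11, best alternative 10. No profitable deviation — NE.
(Max, Low): Plant 1 gets 12, best alternative 3; Plant 2 gets 12, best alternative 10. No profitable deviation — NE.
(The remaining 4 profiles each have a profitable deviation by the same check.)

Pure-strategy Nash equilibria: (High, Max) and (Max, Low)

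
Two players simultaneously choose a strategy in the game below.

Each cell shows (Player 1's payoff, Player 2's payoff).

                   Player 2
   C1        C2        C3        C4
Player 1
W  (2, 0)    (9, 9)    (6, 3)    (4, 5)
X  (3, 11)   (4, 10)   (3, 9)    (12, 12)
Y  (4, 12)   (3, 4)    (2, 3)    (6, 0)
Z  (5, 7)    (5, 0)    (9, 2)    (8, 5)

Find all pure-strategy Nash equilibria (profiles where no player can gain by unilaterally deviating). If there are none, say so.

(W, C2) and (X, C4) and (Z, C1)

For each player, find the best response to each opponent profile; mutual best responses are the pure NE.
Player 1 against C1: payoffs 2, 3, 4, 5 → best response Z.
Player 1 against C2: payoffs 9, 4, 3, 5 → best response W.
Player 1 against C3: payoffs 6, 3, 2, 9 → best response Z.
Player 1 against C4: payoffs 4, 12, 6, 8 → best response X.
Player 2 against W: payoffs 0, 9, 3, 5 → best response C2.
Player 2 against X: payoffs 11, 10, 9, 12 → best response C4.
Player 2 against Y: payoffs 12, 4, 3, 0 → best response C1.
Player 2 against Z: payoffs 7, 0, 2, 5 → best response C1.
Mutual best responses: (W, C2); (X, C4); (Z, C1).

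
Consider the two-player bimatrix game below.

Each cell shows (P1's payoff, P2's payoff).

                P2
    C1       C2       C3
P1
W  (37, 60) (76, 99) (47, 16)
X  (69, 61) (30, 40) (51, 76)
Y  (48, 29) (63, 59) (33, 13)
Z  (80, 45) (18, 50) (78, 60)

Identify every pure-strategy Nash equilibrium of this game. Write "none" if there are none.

Pure-strategy Nash equilibria: (W, C2), (Z, C3)

(W, C1): P1 can switch to X (37 → 69). Not NE.
(W, C2): P1 gets 76, best alternative 63; P2 gets 99, best alternative 60. No profitable deviation — NE.
(W, C3): P1 can switch to X (47 → 51). Not NE.
(X, C1): P1 can switch to Z (69 → 80). Not NE.
(X, C2): P1 can switch to W (30 → 76). Not NE.
(X, C3): P1 can switch to Z (51 → 78). Not NE.
(Y, C1): P1 can switch to X (48 → 69). Not NE.
(Y, C2): P1 can switch to W (63 → 76). Not NE.
(Y, C3): P1 can switch to W (33 → 47). Not NE.
(Z, C1): P2 can switch to C2 (45 → 50). Not NE.
(Z, C2): P1 can switch to W (18 → 76). Not NE.
(Z, C3): P1 gets 78, best alternative 51; P2 gets 60, best alternative 50. No profitable deviation — NE.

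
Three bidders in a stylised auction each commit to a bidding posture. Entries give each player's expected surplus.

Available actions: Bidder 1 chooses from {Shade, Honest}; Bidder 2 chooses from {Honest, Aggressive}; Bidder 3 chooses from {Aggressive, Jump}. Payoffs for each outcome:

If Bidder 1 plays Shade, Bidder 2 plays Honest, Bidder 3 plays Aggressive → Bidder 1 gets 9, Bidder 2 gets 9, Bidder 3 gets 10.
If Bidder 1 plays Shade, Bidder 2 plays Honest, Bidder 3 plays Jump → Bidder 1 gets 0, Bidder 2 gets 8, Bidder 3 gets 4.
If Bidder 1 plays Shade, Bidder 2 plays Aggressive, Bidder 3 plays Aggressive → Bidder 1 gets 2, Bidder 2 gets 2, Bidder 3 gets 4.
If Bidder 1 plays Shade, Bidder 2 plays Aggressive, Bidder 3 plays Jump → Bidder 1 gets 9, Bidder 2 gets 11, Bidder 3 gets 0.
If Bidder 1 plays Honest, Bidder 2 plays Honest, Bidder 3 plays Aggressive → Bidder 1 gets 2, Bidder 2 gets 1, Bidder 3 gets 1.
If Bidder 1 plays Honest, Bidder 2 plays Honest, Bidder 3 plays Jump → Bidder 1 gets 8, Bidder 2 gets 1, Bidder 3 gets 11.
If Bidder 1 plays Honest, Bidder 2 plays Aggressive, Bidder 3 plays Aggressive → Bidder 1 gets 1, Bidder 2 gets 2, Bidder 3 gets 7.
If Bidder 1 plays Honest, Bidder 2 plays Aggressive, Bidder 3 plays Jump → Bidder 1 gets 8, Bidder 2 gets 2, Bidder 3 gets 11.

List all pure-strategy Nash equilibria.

Pure NE: (Shade, Honest, Aggressive)

For each player, find the best response to each opponent profile; mutual best responses are the pure NE.
Bidder 1 against (Honest, Aggressive): payoffs 9, 2 → best response Shade.
Bidder 1 against (Honest, Jump): payoffs 0, 8 → best response Honest.
Bidder 1 against (Aggressive, Aggressive): payoffs 2, 1 → best response Shade.
Bidder 1 against (Aggressive, Jump): payoffs 9, 8 → best response Shade.
Bidder 2 against (Shade, Aggressive): payoffs 9, 2 → best response Honest.
Bidder 2 against (Shade, Jump): payoffs 8, 11 → best response Aggressive.
Bidder 2 against (Honest, Aggressive): payoffs 1, 2 → best response Aggressive.
Bidder 2 against (Honest, Jump): payoffs 1, 2 → best response Aggressive.
Bidder 3 against (Shade, Honest): payoffs 10, 4 → best response Aggressive.
Bidder 3 against (Shade, Aggressive): payoffs 4, 0 → best response Aggressive.
Bidder 3 against (Honest, Honest): payoffs 1, 11 → best response Jump.
Bidder 3 against (Honest, Aggressive): payoffs 7, 11 → best response Jump.
Mutual best responses: (Shade, Honest, Aggressive).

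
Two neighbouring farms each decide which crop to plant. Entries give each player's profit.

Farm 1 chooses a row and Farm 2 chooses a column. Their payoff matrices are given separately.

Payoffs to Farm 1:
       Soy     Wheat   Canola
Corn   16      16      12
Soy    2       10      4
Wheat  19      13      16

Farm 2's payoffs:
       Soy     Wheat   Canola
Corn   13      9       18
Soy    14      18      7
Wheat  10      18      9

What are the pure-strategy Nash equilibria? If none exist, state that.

No pure-strategy Nash equilibrium.

(Corn, Soy): Farm 1 can switch to Wheat (16 → 19). Not NE.
(Corn, Wheat): Farm 2 can switch to Soy (9 → 13). Not NE.
(Corn, Canola): Farm 1 can switch to Wheat (12 → 16). Not NE.
(Soy, Soy): Farm 1 can switch to Corn (2 → 16). Not NE.
(Soy, Wheat): Farm 1 can switch to Corn (10 → 16). Not NE.
(Soy, Canola): Farm 1 can switch to Corn (4 → 12). Not NE.
(Wheat, Soy): Farm 2 can switch to Wheat (10 → 18). Not NE.
(Wheat, Wheat): Farm 1 can switch to Corn (13 → 16). Not NE.
(The remaining 1 profile has a profitable deviation by the same check.)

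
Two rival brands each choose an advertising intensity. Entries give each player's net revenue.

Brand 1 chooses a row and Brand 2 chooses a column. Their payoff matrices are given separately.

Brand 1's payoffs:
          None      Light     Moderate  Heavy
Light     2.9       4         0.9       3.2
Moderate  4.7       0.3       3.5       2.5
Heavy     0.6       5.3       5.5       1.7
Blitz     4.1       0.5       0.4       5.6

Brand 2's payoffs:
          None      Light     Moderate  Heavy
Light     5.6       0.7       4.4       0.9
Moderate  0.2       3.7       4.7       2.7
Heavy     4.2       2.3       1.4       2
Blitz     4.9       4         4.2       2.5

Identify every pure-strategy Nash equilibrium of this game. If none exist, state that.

Brand 1 against None: payoffs 2.9, 4.7, 0.6, 4.1 → best response Moderate.
Brand 1 against Light: payoffs 4, 0.3, 5.3, 0.5 → best response Heavy.
Brand 1 against Moderate: payoffs 0.9, 3.5, 5.5, 0.4 → best response Heavy.
Brand 1 against Heavy: payoffs 3.2, 2.5, 1.7, 5.6 → best response Blitz.
Brand 2 against Light: payoffs 5.6, 0.7, 4.4, 0.9 → best response None.
Brand 2 against Moderate: payoffs 0.2, 3.7, 4.7, 2.7 → best response Moderate.
Brand 2 against Heavy: payoffs 4.2, 2.3, 1.4, 2 → best response None.
Brand 2 against Blitz: payoffs 4.9, 4, 4.2, 2.5 → best response None.
No profile is a mutual best response for all players.

This game has no pure Nash equilibrium.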